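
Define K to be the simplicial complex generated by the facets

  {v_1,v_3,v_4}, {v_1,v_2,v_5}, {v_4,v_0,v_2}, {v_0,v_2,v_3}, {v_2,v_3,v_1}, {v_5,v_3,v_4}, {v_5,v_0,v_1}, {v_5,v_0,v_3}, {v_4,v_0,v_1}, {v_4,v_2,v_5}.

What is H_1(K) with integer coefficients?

Fix the vertex order v_0 < v_1 < v_2 < v_3 < v_4 < v_5 and write every simplex with vertices in increasing order. Then dim K = 2 and the simplices of K are:

  0-simplices (6): [v_0], [v_1], [v_2], [v_3], [v_4], [v_5]
  1-simplices (15): (15 of them)
  2-simplices (10): [v_0,v_1,v_4], [v_0,v_1,v_5], [v_0,v_2,v_3], [v_0,v_2,v_4], [v_0,v_3,v_5], [v_1,v_2,v_3], [v_1,v_2,v_5], [v_1,v_3,v_4], [v_2,v_4,v_5], [v_3,v_4,v_5]

giving chain groups C_0 ≅ Z^6, C_1 ≅ Z^15, C_2 ≅ Z^10.

Boundary ∂_1: C_1 → C_0 maps an edge to its endpoints' difference, ∂[p,q] = q − p. For instance
  ∂[v_4,v_5] = [v_5] − [v_4].
The resulting 6×15 matrix has rank 5, and its Smith normal form has invariant factors (1,1,1,1,1).

The boundary map ∂_2: C_2 → C_1 acts by ∂[p,q,r] = [q,r] − [p,r] + [p,q]. For instance
  ∂[v_2,v_4,v_5] = [v_4,v_5] − [v_2,v_5] + [v_2,v_4],
  ∂[v_0,v_2,v_3] = [v_2,v_3] − [v_0,v_3] + [v_0,v_2].
As a 15×10 matrix over Z this has rank 10, with invariant factors (1,1,1,1,1,1,1,1,1,2).

Computing H_k = (kernel of ∂_k) / (image of ∂_{k+1}):

  H_1: rank ker ∂_1 − rank ∂_2 = (15 − 5) − 10 = 0, and ∂_2 has invariant factor 2 > 1, so H_1 = Z/2Z.

H_1 ≅ Z/2Z.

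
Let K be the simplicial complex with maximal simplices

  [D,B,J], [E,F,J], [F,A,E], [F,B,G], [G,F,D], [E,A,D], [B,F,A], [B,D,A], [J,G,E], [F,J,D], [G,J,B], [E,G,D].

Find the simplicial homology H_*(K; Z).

H_0 ≅ Z,  H_1 ≅ Z/2,  H_2 = 0.

Order the vertices as A < B < D < E < F < G < J. Listing each simplex with vertices in this order, K has dimension 2 with simplices:

  0-simplices (7): A, B, D, E, F, G, J
  1-simplices (18): AB, AD, AE, AF, BD, BF, BG, BJ, DE, DF, DG, DJ, EF, EG, EJ, FG, FJ, GJ
  2-simplices (12): ABD, ABF, ADE, AEF, BDJ, BFG, BGJ, DEG, DFG, DFJ, EFJ, EGJ

giving chain groups C_0 ≅ Z^7, C_1 ≅ Z^18, C_2 ≅ Z^12.

∂_1: C_1 → C_0 is given by ∂[p,q] = [q] − [p]. For instance
  ∂EG = G − E.
The resulting 7×18 matrix has rank 6, and its Smith normal form has invariant factors (1,1,1,1,1,1).

The boundary map ∂_2: C_2 → C_1 maps a triangle to the signed sum of its edges. For instance
  ∂DFG = FG − DG + DF,
  ∂EFJ = FJ − EJ + EF.
This gives a 18×12 integer matrix of rank 12; reducing to Smith normal form yields diagonal entries (1,1,1,1,1,1,1,1,1,1,1,2).

From H_k ≅ ker(∂_k) / im(∂_{k+1}) we obtain:

  H_0: rank C_0 − rank ∂_1 = 7 − 6 = 1, and the invariant factors of ∂_1 are all 1, so H_0 ≅ Z.
  H_1: rank ker ∂_1 − rank ∂_2 = (18 − 6) − 12 = 0, and ∂_2 has invariant factor 2 > 1, so H_1 ≅ Z/2.
  H_2: rank ker ∂_2 − rank ∂_3 = (12 − 12) − 0 = 0, and there is no ∂_3, so H_2 ≅ 0.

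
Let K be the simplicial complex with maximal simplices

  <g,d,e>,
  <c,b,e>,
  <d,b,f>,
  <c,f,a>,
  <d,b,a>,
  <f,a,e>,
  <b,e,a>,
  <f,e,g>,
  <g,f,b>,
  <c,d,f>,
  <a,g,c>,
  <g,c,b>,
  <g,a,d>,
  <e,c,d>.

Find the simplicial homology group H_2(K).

We work with the vertex ordering a < b < c < d < e < f < g. The simplices of K, each written with vertices in increasing order, are:

  0-simplices (7): a, b, c, d, e, f, g
  1-simplices (21): ab, ac, ad, ae, af, ag, bc, bd, be, bf, bg, cd, ce, cf, cg, de, df, dg, ef, eg, fg
  2-simplices (14): abd, abe, acf, acg, adg, aef, bce, bcg, bdf, bfg, cde, cdf, deg, efg

so the chain groups are C_0 ≅ Z^7, C_1 ≅ Z^21, C_2 ≅ Z^14.

The boundary map ∂_1: C_1 → C_0 sends each edge [p,q] (with p < q) to q − p. For instance
  ∂be = e − b.
The resulting 7×21 matrix has rank 6, and its Smith normal form has invariant factors (1,1,1,1,1,1).

The boundary map ∂_2: C_2 → C_1 sends each 2-simplex [p,q,r] to [q,r] − [p,r] + [p,q]. For instance
  ∂deg = eg − dg + de,
  ∂abe = be − ae + ab.
The resulting 21×14 matrix has rank 13, and its Smith normal form has invariant factors (1,1,1,1,1,1,1,1,1,1,1,1,1).

From H_k ≅ ker(∂_k) / im(∂_{k+1}) we obtain:

  H_2: rank ker ∂_2 − rank ∂_3 = (14 − 13) − 0 = 1, and there is no ∂_3, so H_2 ≅ Z.

H_2 ≅ Z.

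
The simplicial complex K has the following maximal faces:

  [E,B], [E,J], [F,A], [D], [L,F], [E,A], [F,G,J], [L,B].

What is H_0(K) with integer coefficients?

We work with the vertex ordering A < B < D < E < F < G < J < L. The simplices of K, each written with vertices in increasing order, are:

  0-simplices (8): A, B, D, E, F, G, J, L
  1-simplices (9): AE, AF, BE, BL, EJ, FG, FJ, FL, GJ
  2-simplices (1): FGJ

giving chain groups C_0 ≅ Z^8, C_1 ≅ Z^9, C_2 ≅ Z^1.

∂_1: C_1 → C_0 sends each edge [p,q] (with p < q) to q − p. For instance
  ∂FJ = J − F.
This gives a 8×9 integer matrix of rank 6; reducing to Smith normal form yields diagonal entries (1,1,1,1,1,1).

Boundary ∂_2: C_2 → C_1 maps a triangle to the signed sum of its edges. For instance
  ∂FGJ = GJ − FJ + FG.
This gives a 9×1 integer matrix of rank 1; reducing to Smith normal form yields diagonal entries (1).

Reading off H_k = ker ∂_k / im ∂_{k+1}:

  H_0: rank C_0 − rank ∂_1 = 8 − 6 = 2, and the invariant factors of ∂_1 are all 1, so H_0 = Z^2.

H_0 ≅ Z^2.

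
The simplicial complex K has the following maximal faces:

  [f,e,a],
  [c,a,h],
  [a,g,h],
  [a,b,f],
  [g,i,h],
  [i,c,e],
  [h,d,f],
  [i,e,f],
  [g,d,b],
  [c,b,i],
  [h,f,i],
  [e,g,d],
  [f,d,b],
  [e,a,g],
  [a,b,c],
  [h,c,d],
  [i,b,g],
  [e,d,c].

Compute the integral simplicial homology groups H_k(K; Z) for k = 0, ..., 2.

H_0 ≅ Z,  H_1 ≅ Z^2,  H_2 ≅ Z.

Order the vertices as a < b < c < d < e < f < g < h < i. Listing each simplex with vertices in this order, K has dimension 2 with simplices:

  0-simplices (9): a, b, c, d, e, f, g, h, i
  1-simplices (27): ab, ac, ae, af, ag, ah, bc, bd, bf, bg, bi, cd, ce, ch, ci, de, df, dg, dh, ef, eg, ei, fh, fi, gh, gi, hi
  2-simplices (18): abc, abf, ach, aef, aeg, agh, bci, bdf, bdg, bgi, cde, cdh, cei, deg, dfh, efi, fhi, ghi

giving chain groups C_0 ≅ Z^9, C_1 ≅ Z^27, C_2 ≅ Z^18.

∂_1: C_1 → C_0 is given by ∂[p,q] = [q] − [p].
As a 9×27 matrix over Z this has rank 8, with invariant factors (1,1,1,1,1,1,1,1).

The boundary map ∂_2: C_2 → C_1 maps a triangle to the signed sum of its edges. For instance
  ∂bgi = gi − bi + bg,
  ∂fhi = hi − fi + fh.
The resulting 27×18 matrix has rank 17, and its Smith normal form has invariant factors (1,1,1,1,1,1,1,1,1,1,1,1,1,1,1,1,1).

Reading off H_k = ker ∂_k / im ∂_{k+1}:

  H_0: rank C_0 − rank ∂_1 = 9 − 8 = 1, and the invariant factors of ∂_1 are all 1, so H_0 ≅ Z.
  H_1: rank ker ∂_1 − rank ∂_2 = (27 − 8) − 17 = 2, and the invariant factors of ∂_2 are all 1, so H_1 ≅ Z^2.
  H_2: rank ker ∂_2 − rank ∂_3 = (18 − 17) − 0 = 1, and there is no ∂_3, so H_2 ≅ Z.

As a check, the Euler characteristic is 9 − 27 + 18 = 0, which agrees with 1 − 2 + 1 = 0.
(K is a triangulation of the torus T^2.)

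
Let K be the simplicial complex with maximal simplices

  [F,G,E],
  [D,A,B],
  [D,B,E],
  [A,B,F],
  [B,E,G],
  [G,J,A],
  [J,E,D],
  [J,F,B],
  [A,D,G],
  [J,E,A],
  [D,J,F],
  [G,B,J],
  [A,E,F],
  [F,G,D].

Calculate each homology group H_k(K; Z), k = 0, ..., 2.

We work with the vertex ordering A < B < D < E < F < G < J. The simplices of K, each written with vertices in increasing order, are:

  0-simplices (7): A, B, D, E, F, G, J
  1-simplices (21): AB, AD, AE, AF, AG, AJ, BD, BE, BF, BG, BJ, DE, DF, DG, DJ, EF, EG, EJ, FG, FJ, GJ
  2-simplices (14): ABD, ABF, ADG, AEF, AEJ, AGJ, BDE, BEG, BFJ, BGJ, DEJ, DFG, DFJ, EFG

Hence C_0 ≅ Z^7, C_1 ≅ Z^21, C_2 ≅ Z^14.

∂_1: C_1 → C_0 is given by ∂[p,q] = [q] − [p].
The resulting 7×21 matrix has rank 6, and its Smith normal form has invariant factors (1,1,1,1,1,1).

∂_2: C_2 → C_1 sends each 2-simplex [p,q,r] to [q,r] − [p,r] + [p,q]. For instance
  ∂DEJ = EJ − DJ + DE,
  ∂AEJ = EJ − AJ + AE.
As a 21×14 matrix over Z this has rank 13, with invariant factors (1,1,1,1,1,1,1,1,1,1,1,1,1).

From H_k ≅ ker(∂_k) / im(∂_{k+1}) we obtain:

  H_0: rank C_0 − rank ∂_1 = 7 − 6 = 1, and the invariant factors of ∂_1 are all 1, so H_0 = Z.
  H_1: rank ker ∂_1 − rank ∂_2 = (21 − 6) − 13 = 2, and the invariant factors of ∂_2 are all 1, so H_1 = Z^2.
  H_2: rank ker ∂_2 − rank ∂_3 = (14 − 13) − 0 = 1, and there is no ∂_3, so H_2 = Z.

(K is a triangulation of the torus T^2.)

H_0 ≅ Z,  H_1 ≅ Z^2,  H_2 ≅ Z.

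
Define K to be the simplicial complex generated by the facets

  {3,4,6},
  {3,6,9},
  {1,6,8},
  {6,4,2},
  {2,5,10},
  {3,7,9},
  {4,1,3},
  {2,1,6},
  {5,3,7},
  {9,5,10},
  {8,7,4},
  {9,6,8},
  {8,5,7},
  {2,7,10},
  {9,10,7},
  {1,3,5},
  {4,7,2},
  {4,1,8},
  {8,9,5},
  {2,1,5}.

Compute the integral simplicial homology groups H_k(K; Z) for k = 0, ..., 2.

Take the total order 1 < 2 < 3 < 4 < 5 < 6 < 7 < 8 < 9 < 10 on the vertex set. Then K (dimension 2) consists of the simplices:

  0-simplices (10): [1], [2], [3], [4], [5], [6], [7], [8], [9], [10]
  1-simplices (30): (30 of them)
  2-simplices (20): (20 of them)

giving chain groups C_0 ≅ Z^10, C_1 ≅ Z^30, C_2 ≅ Z^20.

Boundary ∂_1: C_1 → C_0 maps an edge to its endpoints' difference, ∂[p,q] = q − p. For instance
  ∂[5,8] = [8] − [5].
This gives a 10×30 integer matrix of rank 9; reducing to Smith normal form yields diagonal entries (1,1,1,1,1,1,1,1,1).

∂_2: C_2 → C_1 sends each 2-simplex [p,q,r] to [q,r] − [p,r] + [p,q]. For instance
  ∂[1,6,8] = [6,8] − [1,8] + [1,6],
  ∂[2,4,7] = [4,7] − [2,7] + [2,4].
The resulting 30×20 matrix has rank 20, and its Smith normal form has invariant factors (1,1,1,1,1,1,1,1,1,1,1,1,1,1,1,1,1,1,1,2).

From H_k ≅ ker(∂_k) / im(∂_{k+1}) we obtain:

  H_0: rank C_0 − rank ∂_1 = 10 − 9 = 1, and the invariant factors of ∂_1 are all 1, so H_0 ≅ Z.
  H_1: rank ker ∂_1 − rank ∂_2 = (30 − 9) − 20 = 1, and ∂_2 has invariant factor 2 > 1, so H_1 ≅ Z ⊕ Z/2.
  H_2: rank ker ∂_2 − rank ∂_3 = (20 − 20) − 0 = 0, and there is no ∂_3, so H_2 ≅ 0.

As a check, the Euler characteristic is 10 − 30 + 20 = 0, which agrees with 1 − 1 + 0 = 0.

H_0 ≅ Z,  H_1 ≅ Z ⊕ Z/2,  H_2 = 0.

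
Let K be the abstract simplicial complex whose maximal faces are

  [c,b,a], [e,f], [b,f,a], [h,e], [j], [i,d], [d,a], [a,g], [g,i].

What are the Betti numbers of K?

Order the vertices as a < b < c < d < e < f < g < h < i < j. Listing each simplex with vertices in this order, K has dimension 2 with simplices:

  0-simplices (10): a, b, c, d, e, f, g, h, i, j
  1-simplices (11): ab, ac, ad, af, ag, bc, bf, di, ef, eh, gi
  2-simplices (2): abc, abf

Hence C_0 ≅ Z^10, C_1 ≅ Z^11, C_2 ≅ Z^2.

∂_1: C_1 → C_0 sends each edge [p,q] (with p < q) to q − p.
As a 10×11 matrix over Z this has rank 8, with invariant factors (1,1,1,1,1,1,1,1).

Boundary ∂_2: C_2 → C_1 acts by ∂[p,q,r] = [q,r] − [p,r] + [p,q]. For instance
  ∂abf = bf − af + ab,
  ∂abc = bc − ac + ab.
The resulting 11×2 matrix has rank 2, and its Smith normal form has invariant factors (1,1).

Reading off H_k = ker ∂_k / im ∂_{k+1}:

  H_0: rank C_0 − rank ∂_1 = 10 − 8 = 2, and the invariant factors of ∂_1 are all 1, so H_0 = Z^2.
  H_1: rank ker ∂_1 − rank ∂_2 = (11 − 8) − 2 = 1, and the invariant factors of ∂_2 are all 1, so H_1 = Z.
  H_2: rank ker ∂_2 − rank ∂_3 = (2 − 2) − 0 = 0, and there is no ∂_3, so H_2 = 0.

As a check, the Euler characteristic is 10 − 11 + 2 = 1, which agrees with 2 − 1 + 0 = 1.

Hence the Betti numbers are b_0 = 2, b_1 = 1, b_2 = 0.

b_0 = 2, b_1 = 1, b_2 = 0.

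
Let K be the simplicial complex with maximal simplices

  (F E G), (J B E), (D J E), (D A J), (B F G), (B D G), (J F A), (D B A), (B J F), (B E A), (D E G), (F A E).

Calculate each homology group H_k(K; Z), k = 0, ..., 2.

H_0 ≅ Z,  H_1 ≅ Z/2Z,  H_2 = 0.

K has 7 vertices, 18 edges, 12 triangles.
rank ∂_0 = 0, rank ∂_1 = 6 ⇒ b_0 = 7 − 0 − 6 = 1; all invariant factors of ∂_1 are 1 so no torsion. So H_0 ≅ Z.
rank ∂_1 = 6, rank ∂_2 = 12 ⇒ b_1 = 18 − 6 − 12 = 0; ∂_2 has invariant factor(s) [2] giving torsion. So H_1 ≅ Z/2Z.
rank ∂_2 = 12, rank ∂_3 = 0 ⇒ b_2 = 12 − 12 − 0 = 0. So H_2 ≅ 0.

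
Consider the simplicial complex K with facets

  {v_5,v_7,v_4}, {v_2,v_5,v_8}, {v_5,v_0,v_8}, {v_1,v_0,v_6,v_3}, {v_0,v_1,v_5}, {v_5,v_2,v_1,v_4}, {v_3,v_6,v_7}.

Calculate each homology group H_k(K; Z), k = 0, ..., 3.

H_0 ≅ Z,  H_1 ≅ Z,  H_2 = 0,  H_3 = 0.

Fix the vertex order v_0 < v_1 < v_2 < v_3 < v_4 < v_5 < v_6 < v_7 < v_8 and write every simplex with vertices in increasing order. Then dim K = 3 and the simplices of K are:

  0-simplices (9): [v_0], [v_1], [v_2], [v_3], [v_4], [v_5], [v_6], [v_7], [v_8]
  1-simplices (20): (20 of them)
  2-simplices (13): (13 of them)
  3-simplices (2): [v_0,v_1,v_3,v_6], [v_1,v_2,v_4,v_5]

Hence C_0 ≅ Z^9, C_1 ≅ Z^20, C_2 ≅ Z^13, C_3 ≅ Z^2.

The boundary map ∂_1: C_1 → C_0 maps an edge to its endpoints' difference, ∂[p,q] = q − p.
The resulting 9×20 matrix has rank 8, and its Smith normal form has invariant factors (1,1,1,1,1,1,1,1).

∂_2: C_2 → C_1 acts by ∂[p,q,r] = [q,r] − [p,r] + [p,q]. For instance
  ∂[v_2,v_4,v_5] = [v_4,v_5] − [v_2,v_5] + [v_2,v_4],
  ∂[v_3,v_6,v_7] = [v_6,v_7] − [v_3,v_7] + [v_3,v_6].
As a 20×13 matrix over Z this has rank 11, with invariant factors (1,1,1,1,1,1,1,1,1,1,1).

Boundary ∂_3: C_3 → C_2 sends each 3-simplex σ to the alternating sum Σ_i (−1)^i (σ with its i-th vertex removed). For instance
  ∂[v_1,v_2,v_4,v_5] = [v_2,v_4,v_5] − [v_1,v_4,v_5] + [v_1,v_2,v_5] − [v_1,v_2,v_4],
  ∂[v_0,v_1,v_3,v_6] = [v_1,v_3,v_6] − [v_0,v_3,v_6] + [v_0,v_1,v_6] − [v_0,v_1,v_3].
The 13×2 boundary matrix has rank 2 and Smith normal form diag(1,1).

From H_k ≅ ker(∂_k) / im(∂_{k+1}) we obtain:

  H_0: rank C_0 − rank ∂_1 = 9 − 8 = 1, and the invariant factors of ∂_1 are all 1, so H_0 = Z.
  H_1: rank ker ∂_1 − rank ∂_2 = (20 − 8) − 11 = 1, and the invariant factors of ∂_2 are all 1, so H_1 = Z.
  H_2: rank ker ∂_2 − rank ∂_3 = (13 − 11) − 2 = 0, and the invariant factors of ∂_3 are all 1, so H_2 = 0.
  H_3: rank ker ∂_3 − rank ∂_4 = (2 − 2) − 0 = 0, and there is no ∂_4, so H_3 = 0.

As a check, the Euler characteristic is 9 − 20 + 13 − 2 = 0, which agrees with 1 − 1 + 0 − 0 = 0.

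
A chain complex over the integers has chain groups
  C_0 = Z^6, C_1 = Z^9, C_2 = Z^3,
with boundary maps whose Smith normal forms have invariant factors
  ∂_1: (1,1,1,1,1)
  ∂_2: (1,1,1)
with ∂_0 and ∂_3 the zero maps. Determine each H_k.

H_0: b_0 = 6 − 0 − 5 = 1; torsion from ∂_1 factors > 1: none. So H_0 = Z.
H_1: b_1 = 9 − 5 − 3 = 1; torsion from ∂_2 factors > 1: none. So H_1 = Z.
H_2: b_2 = 3 − 3 − 0 = 0; torsion from ∂_3 factors > 1: none. So H_2 = 0.

H_0 = Z,  H_1 = Z,  H_2 = 0.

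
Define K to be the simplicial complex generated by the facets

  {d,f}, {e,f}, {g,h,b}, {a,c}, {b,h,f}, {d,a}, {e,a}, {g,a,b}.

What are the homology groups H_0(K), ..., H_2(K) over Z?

H_0 = Z,  H_1 = Z^2,  H_2 = 0.

Take the total order a < b < c < d < e < f < g < h on the vertex set. Then K (dimension 2) consists of the simplices:

  0-simplices (8): a, b, c, d, e, f, g, h
  1-simplices (12): ab, ac, ad, ae, ag, bf, bg, bh, df, ef, fh, gh
  2-simplices (3): abg, bfh, bgh

giving chain groups C_0 ≅ Z^8, C_1 ≅ Z^12, C_2 ≅ Z^3.

Boundary ∂_1: C_1 → C_0 maps an edge to its endpoints' difference, ∂[p,q] = q − p.
As a 8×12 matrix over Z this has rank 7, with invariant factors (1,1,1,1,1,1,1).

Boundary ∂_2: C_2 → C_1 maps a triangle to the signed sum of its edges. For instance
  ∂bfh = fh − bh + bf,
  ∂abg = bg − ag + ab.
As a 12×3 matrix over Z this has rank 3, with invariant factors (1,1,1).

Computing H_k = (kernel of ∂_k) / (image of ∂_{k+1}):

  H_0: rank C_0 − rank ∂_1 = 8 − 7 = 1, and the invariant factors of ∂_1 are all 1, so H_0 ≅ Z.
  H_1: rank ker ∂_1 − rank ∂_2 = (12 − 7) − 3 = 2, and the invariant factors of ∂_2 are all 1, so H_1 ≅ Z^2.
  H_2: rank ker ∂_2 − rank ∂_3 = (3 − 3) − 0 = 0, and there is no ∂_3, so H_2 ≅ 0.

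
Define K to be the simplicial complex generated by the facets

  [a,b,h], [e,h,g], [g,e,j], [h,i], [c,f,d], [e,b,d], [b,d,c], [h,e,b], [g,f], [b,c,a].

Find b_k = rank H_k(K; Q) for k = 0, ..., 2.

We work with the vertex ordering a < b < c < d < e < f < g < h < i < j. The simplices of K, each written with vertices in increasing order, are:

  0-simplices (10): a, b, c, d, e, f, g, h, i, j
  1-simplices (18): ab, ac, ah, bc, bd, be, bh, cd, cf, de, df, eg, eh, ej, fg, gh, gj, hi
  2-simplices (8): abc, abh, bcd, bde, beh, cdf, egh, egj

Hence C_0 ≅ Z^10, C_1 ≅ Z^18, C_2 ≅ Z^8.

Boundary ∂_1: C_1 → C_0 maps an edge to its endpoints' difference, ∂[p,q] = q − p. For instance
  ∂bc = c − b.
This gives a 10×18 integer matrix of rank 9; reducing to Smith normal form yields diagonal entries (1,1,1,1,1,1,1,1,1).

∂_2: C_2 → C_1 maps a triangle to the signed sum of its edges. For instance
  ∂bcd = cd − bd + bc,
  ∂bde = de − be + bd.
The resulting 18×8 matrix has rank 8, and its Smith normal form has invariant factors (1,1,1,1,1,1,1,1).

Computing H_k = (kernel of ∂_k) / (image of ∂_{k+1}):

  H_0: rank C_0 − rank ∂_1 = 10 − 9 = 1, and the invariant factors of ∂_1 are all 1, so H_0 ≅ Z.
  H_1: rank ker ∂_1 − rank ∂_2 = (18 − 9) − 8 = 1, and the invariant factors of ∂_2 are all 1, so H_1 ≅ Z.
  H_2: rank ker ∂_2 − rank ∂_3 = (8 − 8) − 0 = 0, and there is no ∂_3, so H_2 ≅ 0.

Hence the Betti numbers are b_0 = 1, b_1 = 1, b_2 = 0.

b_0 = 1, b_1 = 1, b_2 = 0.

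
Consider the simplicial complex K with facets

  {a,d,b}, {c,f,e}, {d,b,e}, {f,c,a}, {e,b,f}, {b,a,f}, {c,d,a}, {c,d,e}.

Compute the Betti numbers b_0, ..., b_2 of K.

Order the vertices as a < b < c < d < e < f. Listing each simplex with vertices in this order, K has dimension 2 with simplices:

  0-simplices (6): a, b, c, d, e, f
  1-simplices (12): ab, ac, ad, af, bd, be, bf, cd, ce, cf, de, ef
  2-simplices (8): abd, abf, acd, acf, bde, bef, cde, cef

Hence C_0 ≅ Z^6, C_1 ≅ Z^12, C_2 ≅ Z^8.

The boundary map ∂_1: C_1 → C_0 maps an edge to its endpoints' difference, ∂[p,q] = q − p. For instance
  ∂de = e − d.
This gives a 6×12 integer matrix of rank 5; reducing to Smith normal form yields diagonal entries (1,1,1,1,1).

Boundary ∂_2: C_2 → C_1 sends each 2-simplex [p,q,r] to [q,r] − [p,r] + [p,q]. For instance
  ∂cde = de − ce + cd,
  ∂abd = bd − ad + ab.
As a 12×8 matrix over Z this has rank 7, with invariant factors (1,1,1,1,1,1,1).

From H_k ≅ ker(∂_k) / im(∂_{k+1}) we obtain:

  H_0: rank C_0 − rank ∂_1 = 6 − 5 = 1, and the invariant factors of ∂_1 are all 1, so H_0 = Z.
  H_1: rank ker ∂_1 − rank ∂_2 = (12 − 5) − 7 = 0, and the invariant factors of ∂_2 are all 1, so H_1 = 0.
  H_2: rank ker ∂_2 − rank ∂_3 = (8 − 7) − 0 = 1, and there is no ∂_3, so H_2 = Z.

As a check, the Euler characteristic is 6 − 12 + 8 = 2, which agrees with 1 − 0 + 1 = 2.
(K is a triangulation of the 2-sphere S^2.)

Hence the Betti numbers are b_0 = 1, b_1 = 0, b_2 = 1.

b_0 = 1, b_1 = 0, b_2 = 1.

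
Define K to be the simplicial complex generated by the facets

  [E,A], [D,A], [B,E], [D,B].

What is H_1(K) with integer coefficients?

We work with the vertex ordering A < B < D < E. The simplices of K, each written with vertices in increasing order, are:

  0-simplices (4): A, B, D, E
  1-simplices (4): AD, AE, BD, BE

giving chain groups C_0 ≅ Z^4, C_1 ≅ Z^4.

The boundary map ∂_1: C_1 → C_0 maps an edge to its endpoints' difference, ∂[p,q] = q − p. For instance
  ∂BE = E − B.
This gives a 4×4 integer matrix of rank 3; reducing to Smith normal form yields diagonal entries (1,1,1).

Now H_k = ker ∂_k / im ∂_{k+1}, so:

  H_1: rank ker ∂_1 − rank ∂_2 = (4 − 3) − 0 = 1, and there is no ∂_2, so H_1 = Z.

(K is a triangulation of the circle S^1.)

H_1 ≅ Z.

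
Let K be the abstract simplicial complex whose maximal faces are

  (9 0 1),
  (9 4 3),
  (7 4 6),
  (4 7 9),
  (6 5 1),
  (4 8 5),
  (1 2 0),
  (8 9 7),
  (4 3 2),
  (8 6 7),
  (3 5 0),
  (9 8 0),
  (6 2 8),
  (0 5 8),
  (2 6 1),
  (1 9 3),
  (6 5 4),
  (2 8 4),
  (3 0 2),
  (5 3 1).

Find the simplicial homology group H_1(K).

Order the vertices as 0 < 1 < 2 < 3 < 4 < 5 < 6 < 7 < 8 < 9. Listing each simplex with vertices in this order, K has dimension 2 with simplices:

  0-simplices (10): [0], [1], [2], [3], [4], [5], [6], [7], [8], [9]
  1-simplices (30): (30 of them)
  2-simplices (20): (20 of them)

so the chain groups are C_0 ≅ Z^10, C_1 ≅ Z^30, C_2 ≅ Z^20.

The boundary map ∂_1: C_1 → C_0 sends each edge [p,q] (with p < q) to q − p. For instance
  ∂[0,5] = [5] − [0].
The 10×30 boundary matrix has rank 9 and Smith normal form diag(1,1,1,1,1,1,1,1,1).

The boundary map ∂_2: C_2 → C_1 maps a triangle to the signed sum of its edges. For instance
  ∂[2,6,8] = [6,8] − [2,8] + [2,6],
  ∂[0,3,5] = [3,5] − [0,5] + [0,3].
The resulting 30×20 matrix has rank 20, and its Smith normal form has invariant factors (1,1,1,1,1,1,1,1,1,1,1,1,1,1,1,1,1,1,1,2).

Computing H_k = (kernel of ∂_k) / (image of ∂_{k+1}):

  H_1: rank ker ∂_1 − rank ∂_2 = (30 − 9) − 20 = 1, and ∂_2 has invariant factor 2 > 1, so H_1 ≅ Z ⊕ Z_2.

(K is a triangulation of the Klein bottle.)

H_1 ≅ Z ⊕ Z_2.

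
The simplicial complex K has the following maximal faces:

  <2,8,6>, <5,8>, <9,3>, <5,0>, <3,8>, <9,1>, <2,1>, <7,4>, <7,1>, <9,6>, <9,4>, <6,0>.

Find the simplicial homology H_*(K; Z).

Order the vertices as 0 < 1 < 2 < 3 < 4 < 5 < 6 < 7 < 8 < 9. Listing each simplex with vertices in this order, K has dimension 2 with simplices:

  0-simplices (10): [0], [1], [2], [3], [4], [5], [6], [7], [8], [9]
  1-simplices (14): [0,5], [0,6], [1,2], [1,7], [1,9], [2,6], [2,8], [3,8], [3,9], [4,7], [4,9], [5,8], [6,8], [6,9]
  2-simplices (1): [2,6,8]

Hence C_0 ≅ Z^10, C_1 ≅ Z^14, C_2 ≅ Z^1.

∂_1: C_1 → C_0 sends each edge [p,q] (with p < q) to q − p. For instance
  ∂[1,7] = [7] − [1].
As a 10×14 matrix over Z this has rank 9, with invariant factors (1,1,1,1,1,1,1,1,1).

The boundary map ∂_2: C_2 → C_1 maps a triangle to the signed sum of its edges. For instance
  ∂[2,6,8] = [6,8] − [2,8] + [2,6].
The 14×1 boundary matrix has rank 1 and Smith normal form diag(1).

From H_k ≅ ker(∂_k) / im(∂_{k+1}) we obtain:

  H_0: rank C_0 − rank ∂_1 = 10 − 9 = 1, and the invariant factors of ∂_1 are all 1, so H_0 = Z.
  H_1: rank ker ∂_1 − rank ∂_2 = (14 − 9) − 1 = 4, and the invariant factors of ∂_2 are all 1, so H_1 = Z^4.
  H_2: rank ker ∂_2 − rank ∂_3 = (1 − 1) − 0 = 0, and there is no ∂_3, so H_2 = 0.

As a check, the Euler characteristic is 10 − 14 + 1 = -3, which agrees with 1 − 4 + 0 = -3.

H_0 = Z,  H_1 = Z^4,  H_2 = 0.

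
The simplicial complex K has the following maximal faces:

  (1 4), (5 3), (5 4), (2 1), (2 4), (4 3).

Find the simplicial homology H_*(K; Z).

Take the total order 1 < 2 < 3 < 4 < 5 on the vertex set. Then K (dimension 1) consists of the simplices:

  0-simplices (5): [1], [2], [3], [4], [5]
  1-simplices (6): [1,2], [1,4], [2,4], [3,4], [3,5], [4,5]

Hence C_0 ≅ Z^5, C_1 ≅ Z^6.

The boundary map ∂_1: C_1 → C_0 is given by ∂[p,q] = [q] − [p]. For instance
  ∂[1,2] = [2] − [1].
This gives a 5×6 integer matrix of rank 4; reducing to Smith normal form yields diagonal entries (1,1,1,1).

Computing H_k = (kernel of ∂_k) / (image of ∂_{k+1}):

  H_0: rank C_0 − rank ∂_1 = 5 − 4 = 1, and the invariant factors of ∂_1 are all 1, so H_0 ≅ Z.
  H_1: rank ker ∂_1 − rank ∂_2 = (6 − 4) − 0 = 2, and there is no ∂_2, so H_1 ≅ Z^2.

H_0 ≅ Z,  H_1 ≅ Z^2.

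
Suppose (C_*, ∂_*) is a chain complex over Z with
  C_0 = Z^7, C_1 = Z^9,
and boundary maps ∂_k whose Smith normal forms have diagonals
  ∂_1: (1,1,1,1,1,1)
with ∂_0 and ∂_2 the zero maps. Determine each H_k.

H_0: b_0 = 7 − 0 − 6 = 1; torsion from ∂_1 factors > 1: none. So H_0 = Z.
H_1: b_1 = 9 − 6 − 0 = 3; torsion from ∂_2 factors > 1: none. So H_1 = Z^3.

H_0 = Z,  H_1 = Z^3.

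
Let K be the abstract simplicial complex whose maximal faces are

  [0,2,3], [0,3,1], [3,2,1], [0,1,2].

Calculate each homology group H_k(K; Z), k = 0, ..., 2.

H_0 ≅ Z,  H_1 = 0,  H_2 ≅ Z.

Fix the vertex order 0 < 1 < 2 < 3 and write every simplex with vertices in increasing order. Then dim K = 2 and the simplices of K are:

  0-simplices (4): [0], [1], [2], [3]
  1-simplices (6): [0,1], [0,2], [0,3], [1,2], [1,3], [2,3]
  2-simplices (4): [0,1,2], [0,1,3], [0,2,3], [1,2,3]

giving chain groups C_0 ≅ Z^4, C_1 ≅ Z^6, C_2 ≅ Z^4.

The boundary map ∂_1: C_1 → C_0 is given by ∂[p,q] = [q] − [p]. For instance
  ∂[1,2] = [2] − [1].
The 4×6 boundary matrix has rank 3 and Smith normal form diag(1,1,1).

∂_2: C_2 → C_1 maps a triangle to the signed sum of its edges. For instance
  ∂[0,1,3] = [1,3] − [0,3] + [0,1],
  ∂[0,2,3] = [2,3] − [0,3] + [0,2].
As a 6×4 matrix over Z this has rank 3, with invariant factors (1,1,1).

Computing H_k = (kernel of ∂_k) / (image of ∂_{k+1}):

  H_0: rank C_0 − rank ∂_1 = 4 − 3 = 1, and the invariant factors of ∂_1 are all 1, so H_0 ≅ Z.
  H_1: rank ker ∂_1 − rank ∂_2 = (6 − 3) − 3 = 0, and the invariant factors of ∂_2 are all 1, so H_1 ≅ 0.
  H_2: rank ker ∂_2 − rank ∂_3 = (4 − 3) − 0 = 1, and there is no ∂_3, so H_2 ≅ Z.

(K is a triangulation of the 2-sphere S^2.)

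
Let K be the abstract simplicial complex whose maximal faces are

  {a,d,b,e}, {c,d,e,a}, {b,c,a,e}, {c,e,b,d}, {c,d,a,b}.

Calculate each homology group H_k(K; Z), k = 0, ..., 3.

Fix the vertex order a < b < c < d < e and write every simplex with vertices in increasing order. Then dim K = 3 and the simplices of K are:

  0-simplices (5): a, b, c, d, e
  1-simplices (10): ab, ac, ad, ae, bc, bd, be, cd, ce, de
  2-simplices (10): abc, abd, abe, acd, ace, ade, bcd, bce, bde, cde
  3-simplices (5): abcd, abce, abde, acde, bcde

so the chain groups are C_0 ≅ Z^5, C_1 ≅ Z^10, C_2 ≅ Z^10, C_3 ≅ Z^5.

The boundary map ∂_1: C_1 → C_0 sends each edge [p,q] (with p < q) to q − p. For instance
  ∂ac = c − a.
The resulting 5×10 matrix has rank 4, and its Smith normal form has invariant factors (1,1,1,1).

The boundary map ∂_2: C_2 → C_1 maps a triangle to the signed sum of its edges. For instance
  ∂ade = de − ae + ad,
  ∂ace = ce − ae + ac.
The resulting 10×10 matrix has rank 6, and its Smith normal form has invariant factors (1,1,1,1,1,1).

The boundary map ∂_3: C_3 → C_2 sends each 3-simplex σ to the alternating sum Σ_i (−1)^i (σ with its i-th vertex removed). For instance
  ∂bcde = cde − bde + bce − bcd,
  ∂acde = cde − ade + ace − acd.
As a 10×5 matrix over Z this has rank 4, with invariant factors (1,1,1,1).

Reading off H_k = ker ∂_k / im ∂_{k+1}:

  H_0: rank C_0 − rank ∂_1 = 5 − 4 = 1, and the invariant factors of ∂_1 are all 1, so H_0 ≅ Z.
  H_1: rank ker ∂_1 − rank ∂_2 = (10 − 4) − 6 = 0, and the invariant factors of ∂_2 are all 1, so H_1 ≅ 0.
  H_2: rank ker ∂_2 − rank ∂_3 = (10 − 6) − 4 = 0, and the invariant factors of ∂_3 are all 1, so H_2 ≅ 0.
  H_3: rank ker ∂_3 − rank ∂_4 = (5 − 4) − 0 = 1, and there is no ∂_4, so H_3 ≅ Z.

(K is a triangulation of the 3-sphere S^3.)

H_0 ≅ Z,  H_1 = 0,  H_2 = 0,  H_3 ≅ Z.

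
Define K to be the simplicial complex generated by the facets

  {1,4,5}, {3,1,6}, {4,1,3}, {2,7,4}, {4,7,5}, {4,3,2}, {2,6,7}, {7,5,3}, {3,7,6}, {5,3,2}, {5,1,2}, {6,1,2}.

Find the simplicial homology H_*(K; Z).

H_0 ≅ Z,  H_1 ≅ Z/2,  H_2 = 0.

We work with the vertex ordering 1 < 2 < 3 < 4 < 5 < 6 < 7. The simplices of K, each written with vertices in increasing order, are:

  0-simplices (7): [1], [2], [3], [4], [5], [6], [7]
  1-simplices (18): [1,2], [1,3], [1,4], [1,5], [1,6], [2,3], [2,4], [2,5], [2,6], [2,7], [3,4], [3,5], [3,6], [3,7], [4,5], [4,7], [5,7], [6,7]
  2-simplices (12): [1,2,5], [1,2,6], [1,3,4], [1,3,6], [1,4,5], [2,3,4], [2,3,5], [2,4,7], [2,6,7], [3,5,7], [3,6,7], [4,5,7]

Hence C_0 ≅ Z^7, C_1 ≅ Z^18, C_2 ≅ Z^12.

Boundary ∂_1: C_1 → C_0 is given by ∂[p,q] = [q] − [p]. For instance
  ∂[1,5] = [5] − [1].
The resulting 7×18 matrix has rank 6, and its Smith normal form has invariant factors (1,1,1,1,1,1).

The boundary map ∂_2: C_2 → C_1 acts by ∂[p,q,r] = [q,r] − [p,r] + [p,q]. For instance
  ∂[1,3,6] = [3,6] − [1,6] + [1,3],
  ∂[1,2,5] = [2,5] − [1,5] + [1,2].
The 18×12 boundary matrix has rank 12 and Smith normal form diag(1,1,1,1,1,1,1,1,1,1,1,2).

From H_k ≅ ker(∂_k) / im(∂_{k+1}) we obtain:

  H_0: rank C_0 − rank ∂_1 = 7 − 6 = 1, and the invariant factors of ∂_1 are all 1, so H_0 ≅ Z.
  H_1: rank ker ∂_1 − rank ∂_2 = (18 − 6) − 12 = 0, and ∂_2 has invariant factor 2 > 1, so H_1 ≅ Z/2.
  H_2: rank ker ∂_2 − rank ∂_3 = (12 − 12) − 0 = 0, and there is no ∂_3, so H_2 ≅ 0.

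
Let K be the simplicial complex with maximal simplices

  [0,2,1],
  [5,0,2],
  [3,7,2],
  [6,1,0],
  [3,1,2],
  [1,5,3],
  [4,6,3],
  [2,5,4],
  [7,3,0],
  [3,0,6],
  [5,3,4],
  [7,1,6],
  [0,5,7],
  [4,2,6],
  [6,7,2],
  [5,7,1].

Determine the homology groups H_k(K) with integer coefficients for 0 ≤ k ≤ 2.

Order the vertices as 0 < 1 < 2 < 3 < 4 < 5 < 6 < 7. Listing each simplex with vertices in this order, K has dimension 2 with simplices:

  0-simplices (8): [0], [1], [2], [3], [4], [5], [6], [7]
  1-simplices (24): (24 of them)
  2-simplices (16): [0,1,2], [0,1,6], [0,2,5], [0,3,6], [0,3,7], [0,5,7], [1,2,3], [1,3,5], [1,5,7], [1,6,7], [2,3,7], [2,4,5], [2,4,6], [2,6,7], [3,4,5], [3,4,6]

Hence C_0 ≅ Z^8, C_1 ≅ Z^24, C_2 ≅ Z^16.

Boundary ∂_1: C_1 → C_0 sends each edge [p,q] (with p < q) to q − p.
This gives a 8×24 integer matrix of rank 7; reducing to Smith normal form yields diagonal entries (1,1,1,1,1,1,1).

The boundary map ∂_2: C_2 → C_1 maps a triangle to the signed sum of its edges. For instance
  ∂[0,2,5] = [2,5] − [0,5] + [0,2],
  ∂[0,3,7] = [3,7] − [0,7] + [0,3].
The resulting 24×16 matrix has rank 15, and its Smith normal form has invariant factors (1,1,1,1,1,1,1,1,1,1,1,1,1,1,1).

Now H_k = ker ∂_k / im ∂_{k+1}, so:

  H_0: rank C_0 − rank ∂_1 = 8 − 7 = 1, and the invariant factors of ∂_1 are all 1, so H_0 ≅ Z.
  H_1: rank ker ∂_1 − rank ∂_2 = (24 − 7) − 15 = 2, and the invariant factors of ∂_2 are all 1, so H_1 ≅ Z^2.
  H_2: rank ker ∂_2 − rank ∂_3 = (16 − 15) − 0 = 1, and there is no ∂_3, so H_2 ≅ Z.

As a check, the Euler characteristic is 8 − 24 + 16 = 0, which agrees with 1 − 2 + 1 = 0.

H_0 = Z,  H_1 = Z^2,  H_2 = Z.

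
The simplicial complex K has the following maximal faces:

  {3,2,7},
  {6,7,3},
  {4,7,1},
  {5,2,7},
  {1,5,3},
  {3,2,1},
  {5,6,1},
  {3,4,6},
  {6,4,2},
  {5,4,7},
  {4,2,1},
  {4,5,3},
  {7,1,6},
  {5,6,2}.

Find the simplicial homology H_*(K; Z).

Fix the vertex order 1 < 2 < 3 < 4 < 5 < 6 < 7 and write every simplex with vertices in increasing order. Then dim K = 2 and the simplices of K are:

  0-simplices (7): [1], [2], [3], [4], [5], [6], [7]
  1-simplices (21): [1,2], [1,3], [1,4], [1,5], [1,6], [1,7], [2,3], [2,4], [2,5], [2,6], [2,7], [3,4], [3,5], [3,6], [3,7], [4,5], [4,6], [4,7], [5,6], [5,7], [6,7]
  2-simplices (14): [1,2,3], [1,2,4], [1,3,5], [1,4,7], [1,5,6], [1,6,7], [2,3,7], [2,4,6], [2,5,6], [2,5,7], [3,4,5], [3,4,6], [3,6,7], [4,5,7]

giving chain groups C_0 ≅ Z^7, C_1 ≅ Z^21, C_2 ≅ Z^14.

∂_1: C_1 → C_0 is given by ∂[p,q] = [q] − [p]. For instance
  ∂[1,4] = [4] − [1].
As a 7×21 matrix over Z this has rank 6, with invariant factors (1,1,1,1,1,1).

∂_2: C_2 → C_1 sends each 2-simplex [p,q,r] to [q,r] − [p,r] + [p,q]. For instance
  ∂[3,4,5] = [4,5] − [3,5] + [3,4],
  ∂[1,3,5] = [3,5] − [1,5] + [1,3].
As a 21×14 matrix over Z this has rank 13, with invariant factors (1,1,1,1,1,1,1,1,1,1,1,1,1).

Computing H_k = (kernel of ∂_k) / (image of ∂_{k+1}):

  H_0: rank C_0 − rank ∂_1 = 7 − 6 = 1, and the invariant factors of ∂_1 are all 1, so H_0 ≅ Z.
  H_1: rank ker ∂_1 − rank ∂_2 = (21 − 6) − 13 = 2, and the invariant factors of ∂_2 are all 1, so H_1 ≅ Z^2.
  H_2: rank ker ∂_2 − rank ∂_3 = (14 − 13) − 0 = 1, and there is no ∂_3, so H_2 ≅ Z.

(K is a triangulation of the torus T^2.)

H_0 ≅ Z,  H_1 ≅ Z^2,  H_2 ≅ Z.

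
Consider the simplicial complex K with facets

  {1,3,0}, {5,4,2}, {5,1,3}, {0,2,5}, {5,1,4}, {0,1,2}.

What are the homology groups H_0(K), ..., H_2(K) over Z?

H_0 ≅ Z,  H_1 ≅ Z,  H_2 = 0.

Fix the vertex order 0 < 1 < 2 < 3 < 4 < 5 and write every simplex with vertices in increasing order. Then dim K = 2 and the simplices of K are:

  0-simplices (6): [0], [1], [2], [3], [4], [5]
  1-simplices (12): [0,1], [0,2], [0,3], [0,5], [1,2], [1,3], [1,4], [1,5], [2,4], [2,5], [3,5], [4,5]
  2-simplices (6): [0,1,2], [0,1,3], [0,2,5], [1,3,5], [1,4,5], [2,4,5]

giving chain groups C_0 ≅ Z^6, C_1 ≅ Z^12, C_2 ≅ Z^6.

Boundary ∂_1: C_1 → C_0 maps an edge to its endpoints' difference, ∂[p,q] = q − p. For instance
  ∂[1,2] = [2] − [1].
As a 6×12 matrix over Z this has rank 5, with invariant factors (1,1,1,1,1).

The boundary map ∂_2: C_2 → C_1 sends each 2-simplex [p,q,r] to [q,r] − [p,r] + [p,q]. For instance
  ∂[0,2,5] = [2,5] − [0,5] + [0,2],
  ∂[2,4,5] = [4,5] − [2,5] + [2,4].
The resulting 12×6 matrix has rank 6, and its Smith normal form has invariant factors (1,1,1,1,1,1).

From H_k ≅ ker(∂_k) / im(∂_{k+1}) we obtain:

  H_0: rank C_0 − rank ∂_1 = 6 − 5 = 1, and the invariant factors of ∂_1 are all 1, so H_0 ≅ Z.
  H_1: rank ker ∂_1 − rank ∂_2 = (12 − 5) − 6 = 1, and the invariant factors of ∂_2 are all 1, so H_1 ≅ Z.
  H_2: rank ker ∂_2 − rank ∂_3 = (6 − 6) − 0 = 0, and there is no ∂_3, so H_2 ≅ 0.

As a check, the Euler characteristic is 6 − 12 + 6 = 0, which agrees with 1 − 1 + 0 = 0.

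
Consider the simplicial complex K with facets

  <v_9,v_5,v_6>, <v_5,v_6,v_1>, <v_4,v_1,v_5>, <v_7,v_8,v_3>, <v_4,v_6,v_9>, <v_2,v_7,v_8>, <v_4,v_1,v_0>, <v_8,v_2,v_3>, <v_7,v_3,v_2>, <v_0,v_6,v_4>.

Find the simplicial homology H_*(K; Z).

H_0 = Z^2,  H_1 = Z,  H_2 = Z.

We work with the vertex ordering v_0 < v_1 < v_2 < v_3 < v_4 < v_5 < v_6 < v_7 < v_8 < v_9. The simplices of K, each written with vertices in increasing order, are:

  0-simplices (10): [v_0], [v_1], [v_2], [v_3], [v_4], [v_5], [v_6], [v_7], [v_8], [v_9]
  1-simplices (18): (18 of them)
  2-simplices (10): [v_0,v_1,v_4], [v_0,v_4,v_6], [v_1,v_4,v_5], [v_1,v_5,v_6], [v_2,v_3,v_7], [v_2,v_3,v_8], [v_2,v_7,v_8], [v_3,v_7,v_8], [v_4,v_6,v_9], [v_5,v_6,v_9]

giving chain groups C_0 ≅ Z^10, C_1 ≅ Z^18, C_2 ≅ Z^10.

∂_1: C_1 → C_0 is given by ∂[p,q] = [q] − [p].
This gives a 10×18 integer matrix of rank 8; reducing to Smith normal form yields diagonal entries (1,1,1,1,1,1,1,1).

The boundary map ∂_2: C_2 → C_1 maps a triangle to the signed sum of its edges. For instance
  ∂[v_3,v_7,v_8] = [v_7,v_8] − [v_3,v_8] + [v_3,v_7],
  ∂[v_0,v_4,v_6] = [v_4,v_6] − [v_0,v_6] + [v_0,v_4].
The 18×10 boundary matrix has rank 9 and Smith normal form diag(1,1,1,1,1,1,1,1,1).

Computing H_k = (kernel of ∂_k) / (image of ∂_{k+1}):

  H_0: rank C_0 − rank ∂_1 = 10 − 8 = 2, and the invariant factors of ∂_1 are all 1, so H_0 = Z^2.
  H_1: rank ker ∂_1 − rank ∂_2 = (18 − 8) − 9 = 1, and the invariant factors of ∂_2 are all 1, so H_1 = Z.
  H_2: rank ker ∂_2 − rank ∂_3 = (10 − 9) − 0 = 1, and there is no ∂_3, so H_2 = Z.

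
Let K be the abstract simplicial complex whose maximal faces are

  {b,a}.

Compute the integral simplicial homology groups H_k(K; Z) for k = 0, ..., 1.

We work with the vertex ordering a < b. The simplices of K, each written with vertices in increasing order, are:

  0-simplices (2): a, b
  1-simplices (1): ab

Hence C_0 ≅ Z^2, C_1 ≅ Z^1.

The boundary map ∂_1: C_1 → C_0 sends each edge [p,q] (with p < q) to q − p.
As a 2×1 matrix over Z this has rank 1, with invariant factors (1).

Computing H_k = (kernel of ∂_k) / (image of ∂_{k+1}):

  H_0: rank C_0 − rank ∂_1 = 2 − 1 = 1, and the invariant factors of ∂_1 are all 1, so H_0 ≅ Z.
  H_1: rank ker ∂_1 − rank ∂_2 = (1 − 1) − 0 = 0, and there is no ∂_2, so H_1 ≅ 0.

H_0 = Z,  H_1 = 0.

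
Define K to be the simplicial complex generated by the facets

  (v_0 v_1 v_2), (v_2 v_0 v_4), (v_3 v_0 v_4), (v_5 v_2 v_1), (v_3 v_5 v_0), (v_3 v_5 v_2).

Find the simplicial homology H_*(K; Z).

H_0 ≅ Z,  H_1 ≅ Z,  H_2 = 0.

Order the vertices as v_0 < v_1 < v_2 < v_3 < v_4 < v_5. Listing each simplex with vertices in this order, K has dimension 2 with simplices:

  0-simplices (6): [v_0], [v_1], [v_2], [v_3], [v_4], [v_5]
  1-simplices (12): [v_0,v_1], [v_0,v_2], [v_0,v_3], [v_0,v_4], [v_0,v_5], [v_1,v_2], [v_1,v_5], [v_2,v_3], [v_2,v_4], [v_2,v_5], [v_3,v_4], [v_3,v_5]
  2-simplices (6): [v_0,v_1,v_2], [v_0,v_2,v_4], [v_0,v_3,v_4], [v_0,v_3,v_5], [v_1,v_2,v_5], [v_2,v_3,v_5]

giving chain groups C_0 ≅ Z^6, C_1 ≅ Z^12, C_2 ≅ Z^6.

Boundary ∂_1: C_1 → C_0 is given by ∂[p,q] = [q] − [p]. For instance
  ∂[v_2,v_3] = [v_3] − [v_2].
As a 6×12 matrix over Z this has rank 5, with invariant factors (1,1,1,1,1).

Boundary ∂_2: C_2 → C_1 maps a triangle to the signed sum of its edges. For instance
  ∂[v_2,v_3,v_5] = [v_3,v_5] − [v_2,v_5] + [v_2,v_3],
  ∂[v_0,v_3,v_5] = [v_3,v_5] − [v_0,v_5] + [v_0,v_3].
As a 12×6 matrix over Z this has rank 6, with invariant factors (1,1,1,1,1,1).

Reading off H_k = ker ∂_k / im ∂_{k+1}:

  H_0: rank C_0 − rank ∂_1 = 6 − 5 = 1, and the invariant factors of ∂_1 are all 1, so H_0 ≅ Z.
  H_1: rank ker ∂_1 − rank ∂_2 = (12 − 5) − 6 = 1, and the invariant factors of ∂_2 are all 1, so H_1 ≅ Z.
  H_2: rank ker ∂_2 − rank ∂_3 = (6 − 6) − 0 = 0, and there is no ∂_3, so H_2 ≅ 0.

(K is a triangulation of the cylinder S^1 x I.)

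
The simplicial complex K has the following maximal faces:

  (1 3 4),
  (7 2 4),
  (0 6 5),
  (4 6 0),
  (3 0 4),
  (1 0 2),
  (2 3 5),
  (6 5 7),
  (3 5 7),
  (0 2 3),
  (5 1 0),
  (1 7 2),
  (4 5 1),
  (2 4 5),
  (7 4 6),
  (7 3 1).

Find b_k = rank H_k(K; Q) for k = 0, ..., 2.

Fix the vertex order 0 < 1 < 2 < 3 < 4 < 5 < 6 < 7 and write every simplex with vertices in increasing order. Then dim K = 2 and the simplices of K are:

  0-simplices (8): [0], [1], [2], [3], [4], [5], [6], [7]
  1-simplices (24): (24 of them)
  2-simplices (16): [0,1,2], [0,1,5], [0,2,3], [0,3,4], [0,4,6], [0,5,6], [1,2,7], [1,3,4], [1,3,7], [1,4,5], [2,3,5], [2,4,5], [2,4,7], [3,5,7], [4,6,7], [5,6,7]

giving chain groups C_0 ≅ Z^8, C_1 ≅ Z^24, C_2 ≅ Z^16.

Boundary ∂_1: C_1 → C_0 maps an edge to its endpoints' difference, ∂[p,q] = q − p.
This gives a 8×24 integer matrix of rank 7; reducing to Smith normal form yields diagonal entries (1,1,1,1,1,1,1).

Boundary ∂_2: C_2 → C_1 sends each 2-simplex [p,q,r] to [q,r] − [p,r] + [p,q]. For instance
  ∂[5,6,7] = [6,7] − [5,7] + [5,6],
  ∂[0,1,5] = [1,5] − [0,5] + [0,1].
The resulting 24×16 matrix has rank 15, and its Smith normal form has invariant factors (1,1,1,1,1,1,1,1,1,1,1,1,1,1,1).

Reading off H_k = ker ∂_k / im ∂_{k+1}:

  H_0: rank C_0 − rank ∂_1 = 8 − 7 = 1, and the invariant factors of ∂_1 are all 1, so H_0 = Z.
  H_1: rank ker ∂_1 − rank ∂_2 = (24 − 7) − 15 = 2, and the invariant factors of ∂_2 are all 1, so H_1 = Z^2.
  H_2: rank ker ∂_2 − rank ∂_3 = (16 − 15) − 0 = 1, and there is no ∂_3, so H_2 = Z.

As a check, the Euler characteristic is 8 − 24 + 16 = 0, which agrees with 1 − 2 + 1 = 0.
(K is a triangulation of the torus T^2.)

Hence the Betti numbers are b_0 = 1, b_1 = 2, b_2 = 1.

b_0 = 1, b_1 = 2, b_2 = 1.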